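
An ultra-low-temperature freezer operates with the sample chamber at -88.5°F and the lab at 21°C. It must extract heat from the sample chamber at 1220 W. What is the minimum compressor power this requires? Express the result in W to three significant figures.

In absolute terms T_C = 206.21 K and T_H = 294.15 K, so ΔT = 87.94 K.
COP_Carnot = T_C/ΔT = 206.21/87.94 = 2.345.
Ẇ_min = Q̇/COP_Carnot = 1220/2.345 = 520.3 W.

520 W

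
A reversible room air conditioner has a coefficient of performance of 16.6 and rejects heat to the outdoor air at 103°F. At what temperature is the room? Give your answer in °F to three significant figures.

71.0 °F

For a Carnot refrigerator COP_R = T_C/(T_H − T_C), so T_C = COP·T_H/(1 + COP).
With T_H = 312.59 K, T_C = 16.6 × 312.59/17.60 = 294.83 K.
Converting, 294.83 K = 71.03°F.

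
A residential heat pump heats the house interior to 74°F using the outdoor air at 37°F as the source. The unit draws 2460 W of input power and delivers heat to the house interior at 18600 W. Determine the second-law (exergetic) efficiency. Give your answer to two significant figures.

COP_actual = Q̇_H/Ẇ = 18600/2460 = 7.561.
In absolute terms T_C = 275.93 K and T_H = 296.48 K, so ΔT = 20.56 K.
COP_Carnot = T_H/ΔT = 296.48/20.56 = 14.42.
η_II = COP_actual/COP_Carnot = 7.561/14.42 = 0.5242.

0.52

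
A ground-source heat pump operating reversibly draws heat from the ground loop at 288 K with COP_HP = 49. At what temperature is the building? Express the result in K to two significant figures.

290 K

COP_HP = T_H/(T_H − T_C) rearranges to T_H = COP·T_C/(COP − 1).
With T_C = 288.00 K, T_H = 49 × 288.00/48.00 = 294.00 K.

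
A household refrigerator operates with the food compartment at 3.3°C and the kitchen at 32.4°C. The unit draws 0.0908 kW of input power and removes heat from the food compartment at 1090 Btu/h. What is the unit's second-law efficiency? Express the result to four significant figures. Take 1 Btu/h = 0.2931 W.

Converting, Q̇_C = 1090 Btu/h = 0.3195 kW, so COP_actual = Q̇_C/Ẇ = 0.3195/0.09080 = 3.518.
In absolute terms T_C = 276.45 K and T_H = 305.55 K, so ΔT = 29.10 K.
COP_Carnot = T_C/ΔT = 276.45/29.10 = 9.500.
η_II = COP_actual/COP_Carnot = 3.518/9.500 = 0.3704.

0.3704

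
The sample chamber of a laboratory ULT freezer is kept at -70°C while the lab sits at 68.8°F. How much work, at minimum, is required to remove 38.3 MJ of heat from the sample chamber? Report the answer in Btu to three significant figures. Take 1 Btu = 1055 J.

In absolute terms T_C = 203.15 K and T_H = 293.59 K, so ΔT = 90.44 K.
The reversible limit is COP_R = T_C/ΔT = 2.246, so W_min = Q_C/COP = Q_C·ΔT/T_C.
W_min = 38.30 × 90.44/203.15 = 17.05 MJ = 16160 Btu.

16200 Btu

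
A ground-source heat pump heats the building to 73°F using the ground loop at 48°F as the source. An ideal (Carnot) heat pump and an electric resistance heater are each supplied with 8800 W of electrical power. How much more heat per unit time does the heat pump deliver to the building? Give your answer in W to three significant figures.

179000 W

In absolute terms T_C = 282.04 K and T_H = 295.93 K, so ΔT = 13.89 K.
COP_Carnot = T_H/ΔT = 295.93/13.89 = 21.31.
The heat pump delivers Q̇_H = COP × Ẇ = 187500 W; the resistance heater delivers Ẇ = 8800 W.
Extra = (COP − 1)·Ẇ = 178700 W.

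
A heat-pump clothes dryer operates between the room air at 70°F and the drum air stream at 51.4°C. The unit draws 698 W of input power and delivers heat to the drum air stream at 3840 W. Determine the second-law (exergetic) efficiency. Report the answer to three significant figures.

COP_actual = Q̇_H/Ẇ = 3840/698.0 = 5.501.
In absolute terms T_C = 294.26 K and T_H = 324.55 K, so ΔT = 30.29 K.
COP_Carnot = T_H/ΔT = 324.55/30.29 = 10.72.
η_II = COP_actual/COP_Carnot = 5.501/10.72 = 0.5134.

0.513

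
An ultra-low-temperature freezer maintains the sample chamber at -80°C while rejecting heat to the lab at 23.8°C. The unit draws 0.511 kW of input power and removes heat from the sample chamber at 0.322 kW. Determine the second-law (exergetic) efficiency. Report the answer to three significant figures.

0.339

COP_actual = Q̇_C/Ẇ = 0.3220/0.5110 = 0.6301.
In absolute terms T_C = 193.15 K and T_H = 296.95 K, so ΔT = 103.8 K.
COP_Carnot = T_C/ΔT = 193.15/103.8 = 1.861.
η_II = COP_actual/COP_Carnot = 0.6301/1.861 = 0.3386.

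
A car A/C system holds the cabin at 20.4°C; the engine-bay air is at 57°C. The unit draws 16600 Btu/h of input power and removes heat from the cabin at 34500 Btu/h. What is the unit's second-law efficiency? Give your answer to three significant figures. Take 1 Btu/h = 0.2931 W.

COP_actual = Q̇_C/Ẇ = 34500/16600 = 2.078.
In absolute terms T_C = 293.55 K and T_H = 330.15 K, so ΔT = 36.60 K.
COP_Carnot = T_C/ΔT = 293.55/36.60 = 8.020.
η_II = COP_actual/COP_Carnot = 2.078/8.020 = 0.2591.

0.259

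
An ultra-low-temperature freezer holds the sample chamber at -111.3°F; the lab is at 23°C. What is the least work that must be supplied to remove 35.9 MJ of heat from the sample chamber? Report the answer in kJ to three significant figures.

In absolute terms T_C = 193.54 K and T_H = 296.15 K, so ΔT = 102.6 K.
The reversible limit is COP_R = T_C/ΔT = 1.886, so W_min = Q_C/COP = Q_C·ΔT/T_C.
W_min = 35.90 × 102.6/193.54 = 19.03 MJ = 19030 kJ.

19000 kJ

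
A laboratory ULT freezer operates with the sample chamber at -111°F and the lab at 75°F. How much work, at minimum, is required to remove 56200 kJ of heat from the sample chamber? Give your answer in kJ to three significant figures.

In absolute terms T_C = 193.71 K and T_H = 297.04 K, so ΔT = 103.3 K.
The reversible limit is COP_R = T_C/ΔT = 1.875, so W_min = Q_C/COP = Q_C·ΔT/T_C.
W_min = 56200 × 103.3/193.71 = 29980 kJ.

30000 kJ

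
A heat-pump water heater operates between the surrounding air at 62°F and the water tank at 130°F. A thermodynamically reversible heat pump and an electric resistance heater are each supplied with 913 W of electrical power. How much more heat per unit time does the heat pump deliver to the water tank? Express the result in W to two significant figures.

In absolute terms T_C = 289.82 K and T_H = 327.59 K, so ΔT = 37.78 K.
COP_Carnot = T_H/ΔT = 327.59/37.78 = 8.672.
The heat pump delivers Q̇_H = COP × Ẇ = 7917 W; the resistance heater delivers Ẇ = 913.0 W.
Extra = (COP − 1)·Ẇ = 7004 W.

7000 W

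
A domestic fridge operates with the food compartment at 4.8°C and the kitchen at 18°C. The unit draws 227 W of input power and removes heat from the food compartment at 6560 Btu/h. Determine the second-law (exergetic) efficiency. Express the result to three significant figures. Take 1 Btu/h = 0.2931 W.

0.402

Converting, Q̇_C = 6560 Btu/h = 1923 W, so COP_actual = Q̇_C/Ẇ = 1923/227.0 = 8.470.
In absolute terms T_C = 277.95 K and T_H = 291.15 K, so ΔT = 13.20 K.
COP_Carnot = T_C/ΔT = 277.95/13.20 = 21.06.
η_II = COP_actual/COP_Carnot = 8.470/21.06 = 0.4023.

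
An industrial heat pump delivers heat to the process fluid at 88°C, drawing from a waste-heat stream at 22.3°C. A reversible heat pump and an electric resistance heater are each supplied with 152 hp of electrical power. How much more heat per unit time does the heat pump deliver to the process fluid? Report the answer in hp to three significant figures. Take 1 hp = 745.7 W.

In absolute terms T_C = 295.45 K and T_H = 361.15 K, so ΔT = 65.70 K.
COP_Carnot = T_H/ΔT = 361.15/65.70 = 5.497.
The heat pump delivers Q̇_H = COP × Ẇ = 835.5 hp; the resistance heater delivers Ẇ = 152.0 hp.
Extra = (COP − 1)·Ẇ = 683.5 hp.

684 hp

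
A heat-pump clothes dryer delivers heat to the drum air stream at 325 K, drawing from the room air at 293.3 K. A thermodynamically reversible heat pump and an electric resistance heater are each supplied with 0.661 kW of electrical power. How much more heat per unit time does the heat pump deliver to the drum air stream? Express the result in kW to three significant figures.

6.12 kW

The reservoir spacing is ΔT = 325 − 293.3 = 31.70 K.
COP_Carnot = T_H/ΔT = 325.00/31.70 = 10.25.
The heat pump delivers Q̇_H = COP × Ẇ = 6.777 kW; the resistance heater delivers Ẇ = 0.6610 kW.
Extra = (COP − 1)·Ẇ = 6.116 kW.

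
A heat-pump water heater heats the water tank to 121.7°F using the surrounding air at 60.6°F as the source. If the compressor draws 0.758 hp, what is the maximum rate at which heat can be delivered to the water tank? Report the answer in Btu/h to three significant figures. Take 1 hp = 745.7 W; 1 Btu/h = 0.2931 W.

18300 Btu/h

In absolute terms T_C = 289.04 K and T_H = 322.98 K, so ΔT = 33.94 K.
COP_Carnot = T_H/ΔT = 322.98/33.94 = 9.515.
Q̇_max = COP_Carnot × Ẇ = 9.515 × 0.7580 hp = 7.212 hp = 18350 Btu/h.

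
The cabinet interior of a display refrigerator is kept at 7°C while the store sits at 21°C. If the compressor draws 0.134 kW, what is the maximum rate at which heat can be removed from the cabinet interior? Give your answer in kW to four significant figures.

2.681 kW

In absolute terms T_C = 280.15 K and T_H = 294.15 K, so ΔT = 14.00 K.
COP_Carnot = T_C/ΔT = 280.15/14.00 = 20.01.
Q̇_max = COP_Carnot × Ẇ = 20.01 × 0.1340 kW = 2.681 kW.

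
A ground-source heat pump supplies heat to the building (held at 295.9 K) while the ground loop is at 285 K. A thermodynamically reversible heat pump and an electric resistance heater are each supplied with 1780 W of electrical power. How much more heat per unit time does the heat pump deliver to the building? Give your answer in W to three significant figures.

46500 W

The reservoir spacing is ΔT = 295.9 − 285 = 10.90 K.
COP_Carnot = T_H/ΔT = 295.90/10.90 = 27.15.
The heat pump delivers Q̇_H = COP × Ẇ = 48320 W; the resistance heater delivers Ẇ = 1780 W.
Extra = (COP − 1)·Ẇ = 46540 W.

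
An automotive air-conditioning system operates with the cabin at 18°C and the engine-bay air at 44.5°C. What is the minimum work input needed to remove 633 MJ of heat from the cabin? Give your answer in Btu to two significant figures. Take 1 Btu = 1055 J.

55000 Btu

In absolute terms T_C = 291.15 K and T_H = 317.65 K, so ΔT = 26.50 K.
The reversible limit is COP_R = T_C/ΔT = 10.99, so W_min = Q_C/COP = Q_C·ΔT/T_C.
W_min = 633.0 × 26.50/291.15 = 57.61 MJ = 54610 Btu.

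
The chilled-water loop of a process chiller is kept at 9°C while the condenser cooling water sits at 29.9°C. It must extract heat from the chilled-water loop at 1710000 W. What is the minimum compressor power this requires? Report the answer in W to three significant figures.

127000 W

In absolute terms T_C = 282.15 K and T_H = 303.05 K, so ΔT = 20.90 K.
COP_Carnot = T_C/ΔT = 282.15/20.90 = 13.50.
Ẇ_min = Q̇/COP_Carnot = 1710000/13.50 = 126700 W.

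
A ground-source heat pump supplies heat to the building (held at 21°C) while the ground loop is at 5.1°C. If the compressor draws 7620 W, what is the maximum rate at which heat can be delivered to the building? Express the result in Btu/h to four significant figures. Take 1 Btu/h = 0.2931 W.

In absolute terms T_C = 278.25 K and T_H = 294.15 K, so ΔT = 15.90 K.
COP_Carnot = T_H/ΔT = 294.15/15.90 = 18.50.
Q̇_max = COP_Carnot × Ẇ = 18.50 × 7620 W = 141000 W = 481000 Btu/h.

481000 Btu/h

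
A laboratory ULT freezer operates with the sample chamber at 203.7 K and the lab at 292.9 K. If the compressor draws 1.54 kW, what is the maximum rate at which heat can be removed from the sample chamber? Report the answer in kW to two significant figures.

3.5 kW

The reservoir spacing is ΔT = 292.9 − 203.7 = 89.20 K.
COP_Carnot = T_C/ΔT = 203.70/89.20 = 2.284.
Q̇_max = COP_Carnot × Ẇ = 2.284 × 1.540 kW = 3.517 kW.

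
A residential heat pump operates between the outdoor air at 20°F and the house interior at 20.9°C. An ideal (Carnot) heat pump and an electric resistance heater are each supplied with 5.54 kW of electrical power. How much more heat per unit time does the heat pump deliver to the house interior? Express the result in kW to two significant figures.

In absolute terms T_C = 266.48 K and T_H = 294.05 K, so ΔT = 27.57 K.
COP_Carnot = T_H/ΔT = 294.05/27.57 = 10.67.
The heat pump delivers Q̇_H = COP × Ẇ = 59.09 kW; the resistance heater delivers Ẇ = 5.540 kW.
Extra = (COP − 1)·Ẇ = 53.55 kW.

54 kW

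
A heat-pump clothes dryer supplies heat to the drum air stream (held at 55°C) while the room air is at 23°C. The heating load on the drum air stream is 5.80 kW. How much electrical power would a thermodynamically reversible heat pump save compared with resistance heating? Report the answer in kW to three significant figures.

In absolute terms T_C = 296.15 K and T_H = 328.15 K, so ΔT = 32.00 K.
COP_Carnot = T_H/ΔT = 328.15/32.00 = 10.25.
Resistance heating needs Ẇ_res = Q̇_H = 5.800 kW; the reversible heat pump needs only Ẇ_hp = Q̇_H/COP = 0.5656 kW.
Saving = 5.800 − 0.5656 = 5.234 kW.

5.23 kW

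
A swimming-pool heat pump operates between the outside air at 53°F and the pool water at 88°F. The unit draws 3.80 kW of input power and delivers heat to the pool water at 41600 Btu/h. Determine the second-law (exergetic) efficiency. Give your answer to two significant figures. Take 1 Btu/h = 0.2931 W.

0.21

Converting, Q̇_H = 41600 Btu/h = 12.19 kW, so COP_actual = Q̇_H/Ẇ = 12.19/3.800 = 3.209.
In absolute terms T_C = 284.82 K and T_H = 304.26 K, so ΔT = 19.44 K.
COP_Carnot = T_H/ΔT = 304.26/19.44 = 15.65.
η_II = COP_actual/COP_Carnot = 3.209/15.65 = 0.2051.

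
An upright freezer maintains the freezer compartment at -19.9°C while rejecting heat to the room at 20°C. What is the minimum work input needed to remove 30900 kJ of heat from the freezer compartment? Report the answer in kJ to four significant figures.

In absolute terms T_C = 253.25 K and T_H = 293.15 K, so ΔT = 39.90 K.
The reversible limit is COP_R = T_C/ΔT = 6.347, so W_min = Q_C/COP = Q_C·ΔT/T_C.
W_min = 30900 × 39.90/253.25 = 4868 kJ.

4868 kJ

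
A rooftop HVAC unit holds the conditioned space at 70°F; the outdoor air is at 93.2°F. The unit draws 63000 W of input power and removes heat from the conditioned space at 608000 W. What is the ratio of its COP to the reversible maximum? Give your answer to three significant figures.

COP_actual = Q̇_C/Ẇ = 608000/63000 = 9.651.
In absolute terms T_C = 294.26 K and T_H = 307.15 K, so ΔT = 12.89 K.
COP_Carnot = T_C/ΔT = 294.26/12.89 = 22.83.
η_II = COP_actual/COP_Carnot = 9.651/22.83 = 0.4227.

0.423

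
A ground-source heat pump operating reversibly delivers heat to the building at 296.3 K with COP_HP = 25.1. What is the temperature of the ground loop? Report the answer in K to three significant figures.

COP_HP = T_H/(T_H − T_C) gives T_H − T_C = T_H/COP.
With T_H = 296.30 K, T_C = 296.30 × (1 − 1/25.1) = 284.50 K.

284 K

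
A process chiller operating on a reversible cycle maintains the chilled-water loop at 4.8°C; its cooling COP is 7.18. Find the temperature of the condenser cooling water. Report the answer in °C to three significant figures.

43.5 °C

COP_R = T_C/(T_H − T_C) gives T_H − T_C = T_C/COP.
With T_C = 277.95 K, T_H = 277.95 × (1 + 1/7.18) = 316.66 K.
Converting, 316.66 K = 43.51°C.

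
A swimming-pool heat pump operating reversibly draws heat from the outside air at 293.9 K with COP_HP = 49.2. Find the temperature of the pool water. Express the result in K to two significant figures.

300 K

COP_HP = T_H/(T_H − T_C) rearranges to T_H = COP·T_C/(COP − 1).
With T_C = 293.90 K, T_H = 49.2 × 293.90/48.20 = 300.00 K.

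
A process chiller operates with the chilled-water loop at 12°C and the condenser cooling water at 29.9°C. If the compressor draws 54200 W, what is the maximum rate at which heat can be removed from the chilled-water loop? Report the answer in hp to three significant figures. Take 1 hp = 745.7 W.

1160 hp

In absolute terms T_C = 285.15 K and T_H = 303.05 K, so ΔT = 17.90 K.
COP_Carnot = T_C/ΔT = 285.15/17.90 = 15.93.
Q̇_max = COP_Carnot × Ẇ = 15.93 × 54200 W = 863400 W = 1158 hp.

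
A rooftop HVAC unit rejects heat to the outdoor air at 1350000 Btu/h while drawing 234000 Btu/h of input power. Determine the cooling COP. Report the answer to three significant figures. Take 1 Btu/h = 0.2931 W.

4.77

The first law gives Q̇_H = Q̇_C + Ẇ, so the three rates are Q̇_C = 1116000, Q̇_H = 1350000, Ẇ = 234000 Btu/h.
COP_R = Q̇_C/Ẇ = 1116000/234000 = 4.769.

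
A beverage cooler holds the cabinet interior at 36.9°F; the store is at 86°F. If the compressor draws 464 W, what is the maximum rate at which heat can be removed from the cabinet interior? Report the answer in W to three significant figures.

In absolute terms T_C = 275.87 K and T_H = 303.15 K, so ΔT = 27.28 K.
COP_Carnot = T_C/ΔT = 275.87/27.28 = 10.11.
Q̇_max = COP_Carnot × Ẇ = 10.11 × 464.0 W = 4693 W.

4690 W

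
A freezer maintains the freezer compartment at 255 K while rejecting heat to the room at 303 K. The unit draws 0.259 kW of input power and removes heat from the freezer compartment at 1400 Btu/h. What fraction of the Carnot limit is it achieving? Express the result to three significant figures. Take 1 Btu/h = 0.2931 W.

0.298

Converting, Q̇_C = 1400 Btu/h = 0.4103 kW, so COP_actual = Q̇_C/Ẇ = 0.4103/0.2590 = 1.584.
The reservoir spacing is ΔT = 303 − 255 = 48.00 K.
COP_Carnot = T_C/ΔT = 255.00/48.00 = 5.313.
η_II = COP_actual/COP_Carnot = 1.584/5.313 = 0.2982.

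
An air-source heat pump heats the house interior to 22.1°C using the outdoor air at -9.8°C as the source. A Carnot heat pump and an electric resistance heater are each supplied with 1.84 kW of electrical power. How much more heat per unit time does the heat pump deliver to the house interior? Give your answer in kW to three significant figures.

In absolute terms T_C = 263.35 K and T_H = 295.25 K, so ΔT = 31.90 K.
COP_Carnot = T_H/ΔT = 295.25/31.90 = 9.255.
The heat pump delivers Q̇_H = COP × Ẇ = 17.03 kW; the resistance heater delivers Ẇ = 1.840 kW.
Extra = (COP − 1)·Ẇ = 15.19 kW.

15.2 kW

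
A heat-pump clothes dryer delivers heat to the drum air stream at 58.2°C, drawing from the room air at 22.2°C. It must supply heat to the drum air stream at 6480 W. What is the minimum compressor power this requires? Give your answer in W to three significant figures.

In absolute terms T_C = 295.35 K and T_H = 331.35 K, so ΔT = 36.00 K.
COP_Carnot = T_H/ΔT = 331.35/36.00 = 9.204.
Ẇ_min = Q̇/COP_Carnot = 6480/9.204 = 704.0 W.

704 W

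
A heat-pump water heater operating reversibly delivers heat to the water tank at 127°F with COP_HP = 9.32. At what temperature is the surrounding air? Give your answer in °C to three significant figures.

COP_HP = T_H/(T_H − T_C) gives T_H − T_C = T_H/COP.
With T_H = 325.93 K, T_C = 325.93 × (1 − 1/9.32) = 290.96 K.
Converting, 290.96 K = 17.81°C.

17.8 °C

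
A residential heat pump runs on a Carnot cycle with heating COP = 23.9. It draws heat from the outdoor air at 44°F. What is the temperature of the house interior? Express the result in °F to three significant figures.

COP_HP = T_H/(T_H − T_C) rearranges to T_H = COP·T_C/(COP − 1).
With T_C = 279.82 K, T_H = 23.9 × 279.82/22.90 = 292.04 K.
Converting, 292.04 K = 65.99°F.

66.0 °F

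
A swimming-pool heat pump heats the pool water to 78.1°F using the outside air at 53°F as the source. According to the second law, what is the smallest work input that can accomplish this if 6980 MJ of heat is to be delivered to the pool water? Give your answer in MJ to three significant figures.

In absolute terms T_C = 284.82 K and T_H = 298.76 K, so ΔT = 13.94 K.
The reversible limit is COP_HP = T_H/ΔT = 21.43, so W_min = Q_H/COP = Q_H·ΔT/T_H.
W_min = 6980 × 13.94/298.76 = 325.8 MJ.

326 MJ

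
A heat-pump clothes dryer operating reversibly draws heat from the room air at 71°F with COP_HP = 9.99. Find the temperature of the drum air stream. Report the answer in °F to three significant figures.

COP_HP = T_H/(T_H − T_C) rearranges to T_H = COP·T_C/(COP − 1).
With T_C = 294.82 K, T_H = 9.99 × 294.82/8.990 = 327.61 K.
Converting, 327.61 K = 130.03°F.

130 °F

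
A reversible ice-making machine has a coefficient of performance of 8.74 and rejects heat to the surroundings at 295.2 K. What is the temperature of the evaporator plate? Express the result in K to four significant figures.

For a Carnot refrigerator COP_R = T_C/(T_H − T_C), so T_C = COP·T_H/(1 + COP).
With T_H = 295.20 K, T_C = 8.74 × 295.20/9.740 = 264.89 K.

264.9 K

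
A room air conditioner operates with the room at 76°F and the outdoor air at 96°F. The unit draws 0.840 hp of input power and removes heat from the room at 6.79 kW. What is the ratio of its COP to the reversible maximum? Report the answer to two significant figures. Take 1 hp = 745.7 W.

Converting, Q̇_C = 6.790 kW = 9.106 hp, so COP_actual = Q̇_C/Ẇ = 9.106/0.8400 = 10.84.
In absolute terms T_C = 297.59 K and T_H = 308.71 K, so ΔT = 11.11 K.
COP_Carnot = T_C/ΔT = 297.59/11.11 = 26.78.
η_II = COP_actual/COP_Carnot = 10.84/26.78 = 0.4047.

0.40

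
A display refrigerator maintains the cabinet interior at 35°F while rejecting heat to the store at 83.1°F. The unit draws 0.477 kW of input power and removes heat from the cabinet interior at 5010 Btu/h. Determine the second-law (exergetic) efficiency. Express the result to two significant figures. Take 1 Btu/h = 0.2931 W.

0.30

Converting, Q̇_C = 5010 Btu/h = 1.468 kW, so COP_actual = Q̇_C/Ẇ = 1.468/0.4770 = 3.078.
In absolute terms T_C = 274.82 K and T_H = 301.54 K, so ΔT = 26.72 K.
COP_Carnot = T_C/ΔT = 274.82/26.72 = 10.28.
η_II = COP_actual/COP_Carnot = 3.078/10.28 = 0.2993.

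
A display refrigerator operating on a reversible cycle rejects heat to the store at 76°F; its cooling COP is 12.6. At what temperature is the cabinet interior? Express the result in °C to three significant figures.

For a Carnot refrigerator COP_R = T_C/(T_H − T_C), so T_C = COP·T_H/(1 + COP).
With T_H = 297.59 K, T_C = 12.6 × 297.59/13.60 = 275.71 K.
Converting, 275.71 K = 2.56°C.

2.56 °C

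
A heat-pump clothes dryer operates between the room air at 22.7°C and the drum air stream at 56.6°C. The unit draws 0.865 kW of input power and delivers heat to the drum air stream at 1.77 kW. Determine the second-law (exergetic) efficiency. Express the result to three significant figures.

COP_actual = Q̇_H/Ẇ = 1.770/0.8650 = 2.046.
In absolute terms T_C = 295.85 K and T_H = 329.75 K, so ΔT = 33.90 K.
COP_Carnot = T_H/ΔT = 329.75/33.90 = 9.727.
η_II = COP_actual/COP_Carnot = 2.046/9.727 = 0.2104.

0.210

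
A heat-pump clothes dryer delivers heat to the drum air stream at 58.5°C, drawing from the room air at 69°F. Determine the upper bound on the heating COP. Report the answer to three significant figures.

In absolute terms T_C = 293.71 K and T_H = 331.65 K, so ΔT = 37.94 K.
For a reversible cycle, COP_Carnot = T_H/ΔT = 331.65/37.94 = 8.740.

8.74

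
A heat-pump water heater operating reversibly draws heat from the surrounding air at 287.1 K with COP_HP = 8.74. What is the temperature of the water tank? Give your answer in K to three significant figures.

COP_HP = T_H/(T_H − T_C) rearranges to T_H = COP·T_C/(COP − 1).
With T_C = 287.10 K, T_H = 8.74 × 287.10/7.740 = 324.19 K.

324 K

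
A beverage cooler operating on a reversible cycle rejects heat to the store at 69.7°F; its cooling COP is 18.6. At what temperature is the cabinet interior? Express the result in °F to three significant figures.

42.7 °F

For a Carnot refrigerator COP_R = T_C/(T_H − T_C), so T_C = COP·T_H/(1 + COP).
With T_H = 294.09 K, T_C = 18.6 × 294.09/19.60 = 279.09 K.
Converting, 279.09 K = 42.69°F.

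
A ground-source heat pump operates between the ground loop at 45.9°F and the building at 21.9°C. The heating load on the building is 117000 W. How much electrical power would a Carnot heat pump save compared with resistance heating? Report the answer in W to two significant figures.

In absolute terms T_C = 280.87 K and T_H = 295.05 K, so ΔT = 14.18 K.
COP_Carnot = T_H/ΔT = 295.05/14.18 = 20.81.
Resistance heating needs Ẇ_res = Q̇_H = 117000 W; the reversible heat pump needs only Ẇ_hp = Q̇_H/COP = 5622 W.
Saving = 117000 − 5622 = 111400 W.

110000 W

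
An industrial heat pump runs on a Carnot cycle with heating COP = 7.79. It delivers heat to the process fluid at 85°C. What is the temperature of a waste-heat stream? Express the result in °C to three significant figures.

COP_HP = T_H/(T_H − T_C) gives T_H − T_C = T_H/COP.
With T_H = 358.15 K, T_C = 358.15 × (1 − 1/7.79) = 312.17 K.
Converting, 312.17 K = 39.02°C.

39.0 °C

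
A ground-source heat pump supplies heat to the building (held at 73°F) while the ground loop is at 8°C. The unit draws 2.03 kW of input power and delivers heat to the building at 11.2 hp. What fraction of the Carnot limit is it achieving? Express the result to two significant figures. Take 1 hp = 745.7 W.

Converting, Q̇_H = 11.20 hp = 8.352 kW, so COP_actual = Q̇_H/Ẇ = 8.352/2.030 = 4.114.
In absolute terms T_C = 281.15 K and T_H = 295.93 K, so ΔT = 14.78 K.
COP_Carnot = T_H/ΔT = 295.93/14.78 = 20.03.
η_II = COP_actual/COP_Carnot = 4.114/20.03 = 0.2055.

0.21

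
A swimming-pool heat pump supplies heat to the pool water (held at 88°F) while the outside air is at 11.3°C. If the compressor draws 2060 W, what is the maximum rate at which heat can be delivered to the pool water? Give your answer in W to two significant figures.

In absolute terms T_C = 284.45 K and T_H = 304.26 K, so ΔT = 19.81 K.
COP_Carnot = T_H/ΔT = 304.26/19.81 = 15.36.
Q̇_max = COP_Carnot × Ẇ = 15.36 × 2060 W = 31640 W.

32000 W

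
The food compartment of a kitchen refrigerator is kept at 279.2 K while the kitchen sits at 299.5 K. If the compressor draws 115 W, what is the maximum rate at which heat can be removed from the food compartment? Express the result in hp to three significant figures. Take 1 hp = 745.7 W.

2.12 hp

The reservoir spacing is ΔT = 299.5 − 279.2 = 20.30 K.
COP_Carnot = T_C/ΔT = 279.20/20.30 = 13.75.
Q̇_max = COP_Carnot × Ẇ = 13.75 × 115.0 W = 1582 W = 2.121 hp.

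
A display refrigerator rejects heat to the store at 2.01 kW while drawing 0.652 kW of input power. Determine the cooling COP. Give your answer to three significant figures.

The first law gives Q̇_H = Q̇_C + Ẇ, so the three rates are Q̇_C = 1.358, Q̇_H = 2.010, Ẇ = 0.6520 kW.
COP_R = Q̇_C/Ẇ = 1.358/0.6520 = 2.083.

2.08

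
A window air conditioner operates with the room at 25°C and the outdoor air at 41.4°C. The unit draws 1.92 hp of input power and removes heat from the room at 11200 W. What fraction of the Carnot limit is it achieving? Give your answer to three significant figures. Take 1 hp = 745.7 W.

Converting, Q̇_C = 11200 W = 15.02 hp, so COP_actual = Q̇_C/Ẇ = 15.02/1.920 = 7.823.
In absolute terms T_C = 298.15 K and T_H = 314.55 K, so ΔT = 16.40 K.
COP_Carnot = T_C/ΔT = 298.15/16.40 = 18.18.
η_II = COP_actual/COP_Carnot = 7.823/18.18 = 0.4303.

0.430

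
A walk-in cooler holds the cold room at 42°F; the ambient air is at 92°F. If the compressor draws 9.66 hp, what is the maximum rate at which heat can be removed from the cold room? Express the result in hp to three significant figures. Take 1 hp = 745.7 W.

96.9 hp

In absolute terms T_C = 278.71 K and T_H = 306.48 K, so ΔT = 27.78 K.
COP_Carnot = T_C/ΔT = 278.71/27.78 = 10.03.
Q̇_max = COP_Carnot × Ẇ = 10.03 × 9.660 hp = 96.92 hp.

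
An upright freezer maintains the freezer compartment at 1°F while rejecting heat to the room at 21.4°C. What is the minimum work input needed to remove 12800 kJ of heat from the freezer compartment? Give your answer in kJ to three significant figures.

In absolute terms T_C = 255.93 K and T_H = 294.55 K, so ΔT = 38.62 K.
The reversible limit is COP_R = T_C/ΔT = 6.626, so W_min = Q_C/COP = Q_C·ΔT/T_C.
W_min = 12800 × 38.62/255.93 = 1932 kJ.

1930 kJ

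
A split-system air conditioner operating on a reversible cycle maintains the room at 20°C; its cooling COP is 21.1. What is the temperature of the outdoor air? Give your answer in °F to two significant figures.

93 °F

COP_R = T_C/(T_H − T_C) gives T_H − T_C = T_C/COP.
With T_C = 293.15 K, T_H = 293.15 × (1 + 1/21.1) = 307.04 K.
Converting, 307.04 K = 93.01°F.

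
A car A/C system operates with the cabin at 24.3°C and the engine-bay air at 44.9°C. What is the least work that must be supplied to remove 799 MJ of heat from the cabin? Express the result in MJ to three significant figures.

In absolute terms T_C = 297.45 K and T_H = 318.05 K, so ΔT = 20.60 K.
The reversible limit is COP_R = T_C/ΔT = 14.44, so W_min = Q_C/COP = Q_C·ΔT/T_C.
W_min = 799.0 × 20.60/297.45 = 55.34 MJ.

55.3 MJ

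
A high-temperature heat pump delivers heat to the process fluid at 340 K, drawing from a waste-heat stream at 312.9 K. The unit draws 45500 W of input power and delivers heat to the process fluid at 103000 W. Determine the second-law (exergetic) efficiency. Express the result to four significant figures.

COP_actual = Q̇_H/Ẇ = 103000/45500 = 2.264.
The reservoir spacing is ΔT = 340 − 312.9 = 27.10 K.
COP_Carnot = T_H/ΔT = 340.00/27.10 = 12.55.
η_II = COP_actual/COP_Carnot = 2.264/12.55 = 0.1804.

0.1804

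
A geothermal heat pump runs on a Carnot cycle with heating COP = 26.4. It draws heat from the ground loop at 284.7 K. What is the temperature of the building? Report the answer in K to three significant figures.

COP_HP = T_H/(T_H − T_C) rearranges to T_H = COP·T_C/(COP − 1).
With T_C = 284.70 K, T_H = 26.4 × 284.70/25.40 = 295.91 K.

296 K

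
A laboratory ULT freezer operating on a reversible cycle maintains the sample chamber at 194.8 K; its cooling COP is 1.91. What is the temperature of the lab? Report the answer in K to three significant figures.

297 K

COP_R = T_C/(T_H − T_C) gives T_H − T_C = T_C/COP.
With T_C = 194.80 K, T_H = 194.80 × (1 + 1/1.91) = 296.79 K.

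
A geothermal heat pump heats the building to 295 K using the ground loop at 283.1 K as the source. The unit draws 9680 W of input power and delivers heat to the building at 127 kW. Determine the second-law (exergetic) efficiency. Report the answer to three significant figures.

0.529

Converting, Q̇_H = 127.0 kW = 127000 W, so COP_actual = Q̇_H/Ẇ = 127000/9680 = 13.12.
The reservoir spacing is ΔT = 295 − 283.1 = 11.90 K.
COP_Carnot = T_H/ΔT = 295.00/11.90 = 24.79.
η_II = COP_actual/COP_Carnot = 13.12/24.79 = 0.5292.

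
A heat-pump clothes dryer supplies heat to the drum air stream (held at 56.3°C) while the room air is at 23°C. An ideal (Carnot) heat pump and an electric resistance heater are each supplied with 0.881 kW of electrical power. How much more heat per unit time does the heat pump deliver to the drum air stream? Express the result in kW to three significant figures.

In absolute terms T_C = 296.15 K and T_H = 329.45 K, so ΔT = 33.30 K.
COP_Carnot = T_H/ΔT = 329.45/33.30 = 9.893.
The heat pump delivers Q̇_H = COP × Ẇ = 8.716 kW; the resistance heater delivers Ẇ = 0.8810 kW.
Extra = (COP − 1)·Ẇ = 7.835 kW.

7.84 kW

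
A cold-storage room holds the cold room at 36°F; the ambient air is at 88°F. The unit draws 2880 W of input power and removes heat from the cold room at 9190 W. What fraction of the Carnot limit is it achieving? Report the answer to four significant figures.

0.3348

COP_actual = Q̇_C/Ẇ = 9190/2880 = 3.191.
In absolute terms T_C = 275.37 K and T_H = 304.26 K, so ΔT = 28.89 K.
COP_Carnot = T_C/ΔT = 275.37/28.89 = 9.532.
η_II = COP_actual/COP_Carnot = 3.191/9.532 = 0.3348.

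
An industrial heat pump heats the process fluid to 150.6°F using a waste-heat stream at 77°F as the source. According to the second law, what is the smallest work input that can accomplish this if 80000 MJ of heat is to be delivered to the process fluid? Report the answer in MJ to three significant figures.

In absolute terms T_C = 298.15 K and T_H = 339.04 K, so ΔT = 40.89 K.
The reversible limit is COP_HP = T_H/ΔT = 8.292, so W_min = Q_H/COP = Q_H·ΔT/T_H.
W_min = 80000 × 40.89/339.04 = 9648 MJ.

9650 MJ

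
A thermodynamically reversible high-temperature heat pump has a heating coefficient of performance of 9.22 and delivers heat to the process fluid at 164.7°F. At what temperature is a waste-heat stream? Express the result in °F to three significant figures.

COP_HP = T_H/(T_H − T_C) gives T_H − T_C = T_H/COP.
With T_H = 346.87 K, T_C = 346.87 × (1 − 1/9.22) = 309.25 K.
Converting, 309.25 K = 96.98°F.

97.0 °F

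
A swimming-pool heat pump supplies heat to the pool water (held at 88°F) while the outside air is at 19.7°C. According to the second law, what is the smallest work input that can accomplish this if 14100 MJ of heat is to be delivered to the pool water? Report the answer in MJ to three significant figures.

In absolute terms T_C = 292.85 K and T_H = 304.26 K, so ΔT = 11.41 K.
The reversible limit is COP_HP = T_H/ΔT = 26.66, so W_min = Q_H/COP = Q_H·ΔT/T_H.
W_min = 14100 × 11.41/304.26 = 528.8 MJ.

529 MJ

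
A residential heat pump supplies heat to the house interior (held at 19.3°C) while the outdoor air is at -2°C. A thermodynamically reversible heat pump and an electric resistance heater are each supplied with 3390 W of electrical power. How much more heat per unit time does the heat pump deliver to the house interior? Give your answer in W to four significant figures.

43150 W

In absolute terms T_C = 271.15 K and T_H = 292.45 K, so ΔT = 21.30 K.
COP_Carnot = T_H/ΔT = 292.45/21.30 = 13.73.
The heat pump delivers Q̇_H = COP × Ẇ = 46540 W; the resistance heater delivers Ẇ = 3390 W.
Extra = (COP − 1)·Ẇ = 43150 W.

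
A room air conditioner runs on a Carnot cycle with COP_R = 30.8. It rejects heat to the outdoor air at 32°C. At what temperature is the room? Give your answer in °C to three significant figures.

22.4 °C

For a Carnot refrigerator COP_R = T_C/(T_H − T_C), so T_C = COP·T_H/(1 + COP).
With T_H = 305.15 K, T_C = 30.8 × 305.15/31.80 = 295.55 K.
Converting, 295.55 K = 22.40°C.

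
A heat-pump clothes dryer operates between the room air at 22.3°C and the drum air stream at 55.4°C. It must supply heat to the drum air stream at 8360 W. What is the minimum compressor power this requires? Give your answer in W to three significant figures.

842 W

In absolute terms T_C = 295.45 K and T_H = 328.55 K, so ΔT = 33.10 K.
COP_Carnot = T_H/ΔT = 328.55/33.10 = 9.926.
Ẇ_min = Q̇/COP_Carnot = 8360/9.926 = 842.2 W.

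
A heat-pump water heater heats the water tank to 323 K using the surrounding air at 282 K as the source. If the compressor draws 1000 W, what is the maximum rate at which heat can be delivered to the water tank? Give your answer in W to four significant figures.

The reservoir spacing is ΔT = 323 − 282 = 41.00 K.
COP_Carnot = T_H/ΔT = 323.00/41.00 = 7.878.
Q̇_max = COP_Carnot × Ẇ = 7.878 × 1000 W = 7878 W.

7878 W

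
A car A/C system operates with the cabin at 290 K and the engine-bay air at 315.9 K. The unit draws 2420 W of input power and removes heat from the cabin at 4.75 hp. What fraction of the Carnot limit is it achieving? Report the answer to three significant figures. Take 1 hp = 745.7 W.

0.131

Converting, Q̇_C = 4.750 hp = 3542 W, so COP_actual = Q̇_C/Ẇ = 3542/2420 = 1.464.
The reservoir spacing is ΔT = 315.9 − 290 = 25.90 K.
COP_Carnot = T_C/ΔT = 290.00/25.90 = 11.20.
η_II = COP_actual/COP_Carnot = 1.464/11.20 = 0.1307.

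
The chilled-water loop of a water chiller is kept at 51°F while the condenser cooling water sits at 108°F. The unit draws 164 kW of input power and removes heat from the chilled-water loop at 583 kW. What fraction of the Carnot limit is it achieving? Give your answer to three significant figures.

COP_actual = Q̇_C/Ẇ = 583.0/164.0 = 3.555.
In absolute terms T_C = 283.71 K and T_H = 315.37 K, so ΔT = 31.67 K.
COP_Carnot = T_C/ΔT = 283.71/31.67 = 8.959.
η_II = COP_actual/COP_Carnot = 3.555/8.959 = 0.3968.

0.397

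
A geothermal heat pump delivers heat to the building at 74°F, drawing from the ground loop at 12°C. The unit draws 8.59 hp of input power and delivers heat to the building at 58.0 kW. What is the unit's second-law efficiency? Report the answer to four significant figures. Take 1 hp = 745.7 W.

0.3461

Converting, Q̇_H = 58.00 kW = 77.78 hp, so COP_actual = Q̇_H/Ẇ = 77.78/8.590 = 9.055.
In absolute terms T_C = 285.15 K and T_H = 296.48 K, so ΔT = 11.33 K.
COP_Carnot = T_H/ΔT = 296.48/11.33 = 26.16.
η_II = COP_actual/COP_Carnot = 9.055/26.16 = 0.3461.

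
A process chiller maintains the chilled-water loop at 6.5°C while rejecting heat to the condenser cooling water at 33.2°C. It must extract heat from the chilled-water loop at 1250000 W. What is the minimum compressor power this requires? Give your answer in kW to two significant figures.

In absolute terms T_C = 279.65 K and T_H = 306.35 K, so ΔT = 26.70 K.
COP_Carnot = T_C/ΔT = 279.65/26.70 = 10.47.
Ẇ_min = Q̇/COP_Carnot = 1250000/10.47 = 119300 W = 119.3 kW.

120 kW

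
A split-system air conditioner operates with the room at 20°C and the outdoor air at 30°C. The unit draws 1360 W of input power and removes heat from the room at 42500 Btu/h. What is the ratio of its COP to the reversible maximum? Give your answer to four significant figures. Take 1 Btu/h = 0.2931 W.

Converting, Q̇_C = 42500 Btu/h = 12460 W, so COP_actual = Q̇_C/Ẇ = 12460/1360 = 9.159.
In absolute terms T_C = 293.15 K and T_H = 303.15 K, so ΔT = 10.00 K.
COP_Carnot = T_C/ΔT = 293.15/10.00 = 29.32.
η_II = COP_actual/COP_Carnot = 9.159/29.32 = 0.3124.

0.3124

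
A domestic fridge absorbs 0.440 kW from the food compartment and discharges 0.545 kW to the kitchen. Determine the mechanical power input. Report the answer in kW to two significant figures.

For a cyclic device the first law requires Q̇_H = Q̇_C + Ẇ.
Ẇ = Q̇_H − Q̇_C = 0.1050 kW.

0.11 kW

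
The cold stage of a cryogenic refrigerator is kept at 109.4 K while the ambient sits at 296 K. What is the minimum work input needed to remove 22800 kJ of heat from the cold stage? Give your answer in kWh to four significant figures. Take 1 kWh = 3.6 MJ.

10.80 kWh

The reservoir spacing is ΔT = 296 − 109.4 = 186.6 K.
The reversible limit is COP_R = T_C/ΔT = 0.5863, so W_min = Q_C/COP = Q_C·ΔT/T_C.
W_min = 22800 × 186.6/109.40 = 38890 kJ = 10.80 kWh.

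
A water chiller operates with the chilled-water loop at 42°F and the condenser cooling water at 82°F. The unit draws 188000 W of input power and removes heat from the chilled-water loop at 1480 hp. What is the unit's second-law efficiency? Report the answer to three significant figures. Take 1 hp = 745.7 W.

Converting, Q̇_C = 1480 hp = 1104000 W, so COP_actual = Q̇_C/Ẇ = 1104000/188000 = 5.870.
In absolute terms T_C = 278.71 K and T_H = 300.93 K, so ΔT = 22.22 K.
COP_Carnot = T_C/ΔT = 278.71/22.22 = 12.54.
η_II = COP_actual/COP_Carnot = 5.870/12.54 = 0.4681.

0.468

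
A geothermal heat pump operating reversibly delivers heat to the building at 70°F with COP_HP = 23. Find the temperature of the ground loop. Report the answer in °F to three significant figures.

COP_HP = T_H/(T_H − T_C) gives T_H − T_C = T_H/COP.
With T_H = 294.26 K, T_C = 294.26 × (1 − 1/23) = 281.47 K.
Converting, 281.47 K = 46.97°F.

47.0 °F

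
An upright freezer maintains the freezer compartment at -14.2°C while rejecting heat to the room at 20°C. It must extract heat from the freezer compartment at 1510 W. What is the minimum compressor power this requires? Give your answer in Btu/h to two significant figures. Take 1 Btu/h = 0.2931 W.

680 Btu/h

In absolute terms T_C = 258.95 K and T_H = 293.15 K, so ΔT = 34.20 K.
COP_Carnot = T_C/ΔT = 258.95/34.20 = 7.572.
Ẇ_min = Q̇/COP_Carnot = 1510/7.572 = 199.4 W = 680.4 Btu/h.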